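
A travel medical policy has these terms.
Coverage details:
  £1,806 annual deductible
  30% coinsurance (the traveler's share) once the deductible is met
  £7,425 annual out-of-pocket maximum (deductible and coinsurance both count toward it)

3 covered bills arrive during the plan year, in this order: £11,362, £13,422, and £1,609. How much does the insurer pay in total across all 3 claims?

Claim 1 (£11,362): £1,806 finishes the deductible; £9,556 goes to coinsurance; coinsurance £9,556 × 30% = £2,866.80. Cost to traveler: £4,672.80. OOP to date £4,672.80. Plan pays £11,362 − £4,672.80 = £6,689.20.
Claim 2 (£13,422): deductible met; 30% of £13,422 = £4,026.60. OOP would hit £8,699.40 > £7,425, so the cap limits the traveler to £7,425 − £4,672.80 = £2,752.20. Insurer: £13,422 − £2,752.20 = £10,669.80.
Claim 3 (£1,609): deductible already satisfied, so traveler's share is 30% × £1,609 = £482.70. OOP would hit £7,907.70 > £7,425, so the cap limits the traveler to £7,425 − £7,425 = £0. Plan pays £1,609 − £0 = £1,609.
Insurer total = bills − traveler's total = £26,393 − £7,425 = £18,968.

£18,968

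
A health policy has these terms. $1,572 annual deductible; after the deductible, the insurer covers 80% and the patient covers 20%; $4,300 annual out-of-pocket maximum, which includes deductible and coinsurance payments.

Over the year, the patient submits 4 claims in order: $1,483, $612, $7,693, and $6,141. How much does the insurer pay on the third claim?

$6,154.40

Claim 1 ($1,483): entire amount goes to the deductible. Cost to patient: $1,483. OOP to date $1,483. Plan pays $1,483 − $1,483 = $0.
Claim 2 ($612): $89 to deductible, leaving $523; 20% of $523 = $104.60. Patient owes $193.60 (running OOP $1,676.60). Plan pays $612 − $193.60 = $418.40.
Claim 3 ($7,693): deductible already satisfied, so patient's share is 20% × $7,693 = $1,538.60. Cost to patient: $1,538.60. OOP to date $3,215.20. Insurer: $7,693 − $1,538.60 = $6,154.40.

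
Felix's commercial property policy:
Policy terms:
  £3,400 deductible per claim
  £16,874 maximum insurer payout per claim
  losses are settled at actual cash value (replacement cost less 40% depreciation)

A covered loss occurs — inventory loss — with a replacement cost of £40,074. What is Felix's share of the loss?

Actual cash value after 40% depreciation: £40,074 × 60% = £24,044.40.
After the deductible, £24,044.40 − £3,400 = £20,644.40 remains.
The £16,874 per-incident cap binds; insurer pays £16,874.
Business's share is the uncovered remainder: £40,074 − £16,874 = £23,200.

£23,200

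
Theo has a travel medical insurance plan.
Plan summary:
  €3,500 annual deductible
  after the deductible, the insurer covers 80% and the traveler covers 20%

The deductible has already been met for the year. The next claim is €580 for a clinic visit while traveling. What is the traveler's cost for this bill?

The deductible is already satisfied, so the full bill goes to coinsurance.
20% of €580 = €116 falls to the traveler.

€116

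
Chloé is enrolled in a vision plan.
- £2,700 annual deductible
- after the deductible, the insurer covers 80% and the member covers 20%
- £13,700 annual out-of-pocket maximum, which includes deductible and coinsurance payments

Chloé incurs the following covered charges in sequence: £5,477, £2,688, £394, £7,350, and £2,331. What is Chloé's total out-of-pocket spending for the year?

Claim 1 (£5,477): £2,700 to deductible, leaving £2,777; member's 20% is £555.40. Cost to member: £3,255.40. OOP to date £3,255.40.
Claim 2 (£2,688): 20% coinsurance on £2,688 = £537.60. Cost to member: £537.60. OOP to date £3,793.
Claim 3 (£394): deductible already satisfied, so member's share is 20% × £394 = £78.80. Member owes £78.80 (running OOP £3,871.80).
Claim 4 (£7,350): deductible met; 20% of £7,350 = £1,470. Member owes £1,470 (running OOP £5,341.80).
Claim 5 (£2,331): 20% coinsurance on £2,331 = £466.20. Member pays £466.20; OOP now £5,808.
Summing the member's payments: £3,255.40 + £537.60 + £78.80 + £1,470 + £466.20 = £5,808.

£5,808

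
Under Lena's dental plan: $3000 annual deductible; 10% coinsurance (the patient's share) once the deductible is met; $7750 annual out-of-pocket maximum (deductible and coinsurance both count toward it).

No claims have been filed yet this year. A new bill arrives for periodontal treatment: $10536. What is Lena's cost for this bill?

Deductible not yet touched, so the first $3000 of the bill goes to the deductible.
The remaining $7536 (= $10536 − $3000) moves to coinsurance.
Coinsurance: $7536 × 10% = $753.60.
Patient responsibility before any cap: $3000 + $753.60 = $3753.60.
Year-to-date out-of-pocket becomes $0 + $3753.60 = $3753.60, still under the $7750 maximum, so no cap applies.

$3753.60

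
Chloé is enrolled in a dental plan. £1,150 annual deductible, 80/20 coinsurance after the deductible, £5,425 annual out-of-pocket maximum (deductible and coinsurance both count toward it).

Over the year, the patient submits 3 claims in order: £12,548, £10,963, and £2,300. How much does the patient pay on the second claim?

Claim 1 (£12,548): deductible takes £1,150, £11,398 remains; coinsurance £11,398 × 20% = £2,279.60. Cost to patient: £3,429.60. OOP to date £3,429.60.
Claim 2 (£10,963): deductible met; 20% of £10,963 = £2,192.60. OOP would hit £5,622.20 > £5,425, so the cap limits the patient to £5,425 − £3,429.60 = £1,995.40.

£1,995.40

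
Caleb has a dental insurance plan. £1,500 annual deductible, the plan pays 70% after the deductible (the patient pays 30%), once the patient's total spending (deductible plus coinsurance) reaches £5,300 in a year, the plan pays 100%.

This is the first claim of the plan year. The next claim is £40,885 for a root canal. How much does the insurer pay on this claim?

Deductible not yet touched, so the first £1,500 of the bill goes to the deductible.
The remaining £39,385 (= £40,885 − £1,500) moves to coinsurance.
Coinsurance: £39,385 × 30% = £11,815.50.
That puts the patient's cost at £1,500 + £11,815.50 = £13,315.50 before any cap.
Year-to-date out-of-pocket would reach £0 + £13,315.50 = £13,315.50, above the £5,300 maximum, so the patient pays only £5,300 − £0 = £5,300.
Insurer pays the balance: £40,885 − £5,300 = £35,585.

£35,585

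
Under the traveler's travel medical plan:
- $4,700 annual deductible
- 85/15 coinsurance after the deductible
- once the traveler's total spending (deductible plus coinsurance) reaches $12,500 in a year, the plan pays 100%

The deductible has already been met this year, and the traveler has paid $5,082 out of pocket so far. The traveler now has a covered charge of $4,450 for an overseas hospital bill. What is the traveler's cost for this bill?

$667.50

With the deductible met, the entire $4,450 is subject to coinsurance.
15% of $4,450 = $667.50 falls to the traveler.
Year-to-date out-of-pocket becomes $5,082 + $667.50 = $5,749.50, still under the $12,500 maximum, so no cap applies.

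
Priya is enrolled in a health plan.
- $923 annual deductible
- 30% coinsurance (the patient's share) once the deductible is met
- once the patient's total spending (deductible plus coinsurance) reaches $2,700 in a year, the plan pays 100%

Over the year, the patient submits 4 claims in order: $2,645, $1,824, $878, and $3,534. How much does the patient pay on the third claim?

Claim 1 — $2,645: deductible takes $923, $1,722 remains; patient's 30% is $516.60. Cost to patient: $1,439.60. OOP to date $1,439.60.
Claim 2 — $1,824: deductible met; 30% of $1,824 = $547.20. Patient pays $547.20; OOP now $1,986.80.
Claim 3 — $878: deductible already satisfied, so patient's share is 30% × $878 = $263.40. Patient owes $263.40 (running OOP $2,250.20).

$263.40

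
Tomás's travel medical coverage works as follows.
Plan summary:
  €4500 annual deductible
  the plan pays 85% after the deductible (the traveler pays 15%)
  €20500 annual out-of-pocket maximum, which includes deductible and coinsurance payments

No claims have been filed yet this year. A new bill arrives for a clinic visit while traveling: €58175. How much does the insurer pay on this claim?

€45623.75

Nothing has been paid toward the €4500 deductible, so the first €4500 of this charge is applied there.
After the €4500 deductible portion, €58175 − €4500 = €53675 is subject to coinsurance.
Traveler's 15% share of €53675 is €8051.25.
Traveler responsibility before any cap: €4500 + €8051.25 = €12551.25.
Year-to-date out-of-pocket becomes €0 + €12551.25 = €12551.25, still under the €20500 maximum, so no cap applies.
Insurer pays the balance: €58175 − €12551.25 = €45623.75.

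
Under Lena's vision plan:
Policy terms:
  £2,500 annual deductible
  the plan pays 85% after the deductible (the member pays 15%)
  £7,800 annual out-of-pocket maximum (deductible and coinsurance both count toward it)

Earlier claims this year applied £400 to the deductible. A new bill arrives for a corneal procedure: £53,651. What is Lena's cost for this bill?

Remaining deductible: £2,500 − £400 = £2,100.
The remaining £51,551 (= £53,651 − £2,100) moves to coinsurance.
Member's 15% share of £51,551 is £7,732.65.
So the member owes £2,100 + £7,732.65 = £9,832.65 before any cap.
That would bring total out-of-pocket to £10,232.65, past the £7,800 cap. The member is capped at £7,800 − £400 = £7,400 on this claim.

£7,400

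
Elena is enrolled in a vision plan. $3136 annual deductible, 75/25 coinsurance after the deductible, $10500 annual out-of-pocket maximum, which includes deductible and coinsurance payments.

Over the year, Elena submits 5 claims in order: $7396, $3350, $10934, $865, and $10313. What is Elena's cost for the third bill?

Claim 1 ($7396): $3136 to deductible, leaving $4260; member's 25% is $1065. Member pays $4201; OOP now $4201.
Claim 2 ($3350): 25% coinsurance on $3350 = $837.50. Cost to member: $837.50. OOP to date $5038.50.
Claim 3 ($10934): deductible already satisfied, so member's share is 25% × $10934 = $2733.50. Member owes $2733.50 (running OOP $7772).

$2733.50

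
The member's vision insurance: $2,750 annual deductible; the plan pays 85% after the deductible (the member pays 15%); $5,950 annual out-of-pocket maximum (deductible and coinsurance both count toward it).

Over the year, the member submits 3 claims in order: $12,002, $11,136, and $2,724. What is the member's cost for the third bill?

#1 ($12,002): deductible takes $2,750, $9,252 remains; coinsurance $9,252 × 15% = $1,387.80. Member pays $4,137.80; OOP now $4,137.80.
#2 ($11,136): deductible already satisfied, so member's share is 15% × $11,136 = $1,670.40. Cost to member: $1,670.40. OOP to date $5,808.20.
#3 ($2,724): deductible already satisfied, so member's share is 15% × $2,724 = $408.60. OOP would hit $6,216.80 > $5,950, so the cap limits the member to $5,950 − $5,808.20 = $141.80.

$141.80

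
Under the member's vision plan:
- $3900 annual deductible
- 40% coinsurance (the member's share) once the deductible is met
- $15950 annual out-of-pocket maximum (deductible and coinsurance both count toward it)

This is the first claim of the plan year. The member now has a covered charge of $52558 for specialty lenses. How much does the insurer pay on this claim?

Nothing has been paid toward the $3900 deductible, so the first $3900 of this charge is applied there.
After the $3900 deductible portion, $52558 − $3900 = $48658 is subject to coinsurance.
Coinsurance: $48658 × 40% = $19463.20.
That puts the member's cost at $3900 + $19463.20 = $23363.20 before any cap.
Year-to-date out-of-pocket would reach $0 + $23363.20 = $23363.20, above the $15950 maximum, so the member pays only $15950 − $0 = $15950.
The insurer covers the remainder: $52558 − $15950 = $36608.

$36608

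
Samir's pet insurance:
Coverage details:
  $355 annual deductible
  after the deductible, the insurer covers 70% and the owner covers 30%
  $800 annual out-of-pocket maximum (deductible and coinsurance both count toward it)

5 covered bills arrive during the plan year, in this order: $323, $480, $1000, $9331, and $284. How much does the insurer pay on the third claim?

$700

Claim 1 ($323): entire amount goes to the deductible. Cost to owner: $323. OOP to date $323. Insurer: $323 − $323 = $0.
Claim 2 ($480): $32 finishes the deductible; $448 goes to coinsurance; coinsurance $448 × 30% = $134.40. Owner pays $166.40; OOP now $489.40. Insurer: $480 − $166.40 = $313.60.
Claim 3 ($1000): deductible met; 30% of $1000 = $300. Owner owes $300 (running OOP $789.40). Plan pays $1000 − $300 = $700.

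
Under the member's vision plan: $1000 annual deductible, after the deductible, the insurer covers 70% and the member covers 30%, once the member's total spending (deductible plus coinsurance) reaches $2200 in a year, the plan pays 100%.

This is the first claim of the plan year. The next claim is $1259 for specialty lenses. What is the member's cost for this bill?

The full $1000 deductible is still open; $1000 of this bill applies to it.
After the $1000 deductible portion, $1259 − $1000 = $259 is subject to coinsurance.
30% of $259 = $77.70 falls to the member.
So the member owes $1000 + $77.70 = $1077.70 before any cap.
Year-to-date out-of-pocket becomes $0 + $1077.70 = $1077.70, still under the $2200 maximum, so no cap applies.

$1077.70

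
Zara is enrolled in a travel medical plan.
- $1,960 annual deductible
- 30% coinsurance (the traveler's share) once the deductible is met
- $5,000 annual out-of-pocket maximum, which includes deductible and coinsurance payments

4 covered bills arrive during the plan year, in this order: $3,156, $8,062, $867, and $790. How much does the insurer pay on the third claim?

#1 ($3,156): $1,960 finishes the deductible; $1,196 goes to coinsurance; traveler's 30% is $358.80. Traveler pays $2,318.80; OOP now $2,318.80. Plan pays $3,156 − $2,318.80 = $837.20.
#2 ($8,062): 30% coinsurance on $8,062 = $2,418.60. Cost to traveler: $2,418.60. OOP to date $4,737.40. Insurer: $8,062 − $2,418.60 = $5,643.40.
#3 ($867): deductible met; 30% of $867 = $260.10. Traveler owes $260.10 (running OOP $4,997.50). Plan pays $867 − $260.10 = $606.90.

$606.90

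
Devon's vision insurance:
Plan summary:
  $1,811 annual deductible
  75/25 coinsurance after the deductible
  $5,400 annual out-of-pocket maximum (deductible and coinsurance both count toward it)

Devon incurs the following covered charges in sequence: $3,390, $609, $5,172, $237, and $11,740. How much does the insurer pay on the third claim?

#1 ($3,390): $1,811 to deductible, leaving $1,579; member's 25% is $394.75. Cost to member: $2,205.75. OOP to date $2,205.75. Plan pays $3,390 − $2,205.75 = $1,184.25.
#2 ($609): 25% coinsurance on $609 = $152.25. Member pays $152.25; OOP now $2,358. Insurer: $609 − $152.25 = $456.75.
#3 ($5,172): deductible already satisfied, so member's share is 25% × $5,172 = $1,293. Member pays $1,293; OOP now $3,651. Insurer: $5,172 − $1,293 = $3,879.

$3,879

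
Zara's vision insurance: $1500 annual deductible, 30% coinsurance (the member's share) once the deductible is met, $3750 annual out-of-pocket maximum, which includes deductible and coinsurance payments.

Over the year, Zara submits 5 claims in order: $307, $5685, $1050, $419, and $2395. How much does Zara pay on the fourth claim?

$125.70

Claim 1 ($307): all of it applies to the deductible. Cost to member: $307. OOP to date $307.
Claim 2 ($5685): deductible takes $1193, $4492 remains; coinsurance $4492 × 30% = $1347.60. Member pays $2540.60; OOP now $2847.60.
Claim 3 ($1050): deductible met; 30% of $1050 = $315. Cost to member: $315. OOP to date $3162.60.
Claim 4 ($419): deductible already satisfied, so member's share is 30% × $419 = $125.70. Cost to member: $125.70. OOP to date $3288.30.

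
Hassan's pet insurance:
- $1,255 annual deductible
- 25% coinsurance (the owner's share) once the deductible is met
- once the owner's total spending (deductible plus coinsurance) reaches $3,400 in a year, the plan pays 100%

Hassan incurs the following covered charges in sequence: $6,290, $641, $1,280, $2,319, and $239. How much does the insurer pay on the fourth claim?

$1,913

Claim 1 — $6,290: deductible takes $1,255, $5,035 remains; coinsurance $5,035 × 25% = $1,258.75. Cost to owner: $2,513.75. OOP to date $2,513.75. Insurer: $6,290 − $2,513.75 = $3,776.25.
Claim 2 — $641: deductible already satisfied, so owner's share is 25% × $641 = $160.25. Owner pays $160.25; OOP now $2,674. Plan pays $641 − $160.25 = $480.75.
Claim 3 — $1,280: deductible met; 25% of $1,280 = $320. Owner pays $320; OOP now $2,994. Plan pays $1,280 − $320 = $960.
Claim 4 — $2,319: 25% coinsurance on $2,319 = $579.75. Adding that to $2,994 gives $3,573.75, past the $3,400 cap; owner pays only $3,400 − $2,994 = $406. Plan pays $2,319 − $406 = $1,913.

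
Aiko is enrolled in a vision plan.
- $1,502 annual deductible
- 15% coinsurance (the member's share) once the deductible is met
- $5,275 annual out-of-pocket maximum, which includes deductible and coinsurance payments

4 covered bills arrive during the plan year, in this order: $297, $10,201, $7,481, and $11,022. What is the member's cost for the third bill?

$1,122.15

Claim 1 — $297: entire amount goes to the deductible. Member pays $297; OOP now $297.
Claim 2 — $10,201: deductible takes $1,205, $8,996 remains; member's 15% is $1,349.40. Member pays $2,554.40; OOP now $2,851.40.
Claim 3 — $7,481: deductible already satisfied, so member's share is 15% × $7,481 = $1,122.15. Cost to member: $1,122.15. OOP to date $3,973.55.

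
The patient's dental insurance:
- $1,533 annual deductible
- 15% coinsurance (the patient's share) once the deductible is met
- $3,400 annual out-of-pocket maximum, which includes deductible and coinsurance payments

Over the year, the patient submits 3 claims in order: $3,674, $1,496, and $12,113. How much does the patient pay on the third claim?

$1,321.45

Bill 1, $3,674: $1,533 to deductible, leaving $2,141; 15% of $2,141 = $321.15. Patient pays $1,854.15; OOP now $1,854.15.
Bill 2, $1,496: deductible already satisfied, so patient's share is 15% × $1,496 = $224.40. Patient owes $224.40 (running OOP $2,078.55).
Bill 3, $12,113: deductible met; 15% of $12,113 = $1,816.95. That would push OOP to $3,895.50, over the $3,400 cap, so patient pays $3,400 − $2,078.55 = $1,321.45.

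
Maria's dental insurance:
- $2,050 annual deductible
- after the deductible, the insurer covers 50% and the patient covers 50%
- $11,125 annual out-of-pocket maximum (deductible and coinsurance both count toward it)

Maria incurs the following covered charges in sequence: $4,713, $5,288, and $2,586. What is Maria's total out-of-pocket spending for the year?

$7,318.50

Bill 1, $4,713: deductible takes $2,050, $2,663 remains; patient's 50% is $1,331.50. Patient owes $3,381.50 (running OOP $3,381.50).
Bill 2, $5,288: 50% coinsurance on $5,288 = $2,644. Patient pays $2,644; OOP now $6,025.50.
Bill 3, $2,586: 50% coinsurance on $2,586 = $1,293. Patient pays $1,293; OOP now $7,318.50.
Summing the patient's payments: $3,381.50 + $2,644 + $1,293 = $7,318.50.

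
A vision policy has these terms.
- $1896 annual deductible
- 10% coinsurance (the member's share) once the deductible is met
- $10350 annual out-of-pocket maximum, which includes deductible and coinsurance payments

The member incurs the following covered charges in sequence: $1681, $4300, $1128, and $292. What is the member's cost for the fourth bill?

#1 ($1681): fully absorbed by the deductible. Member owes $1681 (running OOP $1681).
#2 ($4300): deductible takes $215, $4085 remains; 10% of $4085 = $408.50. Member pays $623.50; OOP now $2304.50.
#3 ($1128): deductible already satisfied, so member's share is 10% × $1128 = $112.80. Member owes $112.80 (running OOP $2417.30).
#4 ($292): deductible met; 10% of $292 = $29.20. Cost to member: $29.20. OOP to date $2446.50.

$29.20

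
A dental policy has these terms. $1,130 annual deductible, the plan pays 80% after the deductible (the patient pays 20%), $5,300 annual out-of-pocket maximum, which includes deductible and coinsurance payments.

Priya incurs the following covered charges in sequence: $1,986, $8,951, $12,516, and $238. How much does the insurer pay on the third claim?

Claim 1 — $1,986: deductible takes $1,130, $856 remains; coinsurance $856 × 20% = $171.20. Patient owes $1,301.20 (running OOP $1,301.20). Insurer: $1,986 − $1,301.20 = $684.80.
Claim 2 — $8,951: deductible met; 20% of $8,951 = $1,790.20. Cost to patient: $1,790.20. OOP to date $3,091.40. Insurer: $8,951 − $1,790.20 = $7,160.80.
Claim 3 — $12,516: deductible met; 20% of $12,516 = $2,503.20. OOP would hit $5,594.60 > $5,300, so the cap limits the patient to $5,300 − $3,091.40 = $2,208.60. Insurer: $12,516 − $2,208.60 = $10,307.40.

$10,307.40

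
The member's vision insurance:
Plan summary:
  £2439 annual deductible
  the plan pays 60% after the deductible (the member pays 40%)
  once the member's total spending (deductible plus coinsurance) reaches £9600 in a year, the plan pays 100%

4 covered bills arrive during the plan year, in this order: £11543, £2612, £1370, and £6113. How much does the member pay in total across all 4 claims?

£9600

#1 (£11543): £2439 finishes the deductible; £9104 goes to coinsurance; 40% of £9104 = £3641.60. Member owes £6080.60 (running OOP £6080.60).
#2 (£2612): 40% coinsurance on £2612 = £1044.80. Member owes £1044.80 (running OOP £7125.40).
#3 (£1370): deductible met; 40% of £1370 = £548. Member owes £548 (running OOP £7673.40).
#4 (£6113): deductible already satisfied, so member's share is 40% × £6113 = £2445.20. That would push OOP to £10118.60, over the £9600 cap, so member pays £9600 − £7673.40 = £1926.60.
Total paid by the member: £6080.60 + £1044.80 + £548 + £1926.60 = £9600.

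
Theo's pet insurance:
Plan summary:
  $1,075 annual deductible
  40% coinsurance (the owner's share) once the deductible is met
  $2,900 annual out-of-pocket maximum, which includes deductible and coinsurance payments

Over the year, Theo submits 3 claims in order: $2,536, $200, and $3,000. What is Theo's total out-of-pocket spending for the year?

$2,900

Bill 1, $2,536: $1,075 finishes the deductible; $1,461 goes to coinsurance; 40% of $1,461 = $584.40. Cost to owner: $1,659.40. OOP to date $1,659.40.
Bill 2, $200: deductible met; 40% of $200 = $80. Owner pays $80; OOP now $1,739.40.
Bill 3, $3,000: deductible already satisfied, so owner's share is 40% × $3,000 = $1,200. That would push OOP to $2,939.40, over the $2,900 cap, so owner pays $2,900 − $1,739.40 = $1,160.60.
Total paid by the owner: $1,659.40 + $80 + $1,160.60 = $2,900.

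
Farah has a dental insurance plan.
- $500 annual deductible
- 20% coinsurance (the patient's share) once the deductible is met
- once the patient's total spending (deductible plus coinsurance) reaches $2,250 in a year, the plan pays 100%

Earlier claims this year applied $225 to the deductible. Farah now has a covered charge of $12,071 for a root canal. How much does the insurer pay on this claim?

$10,046

Deductible still to meet: $500 − $225 = $275.
After the $275 deductible portion, $12,071 − $275 = $11,796 is subject to coinsurance.
Coinsurance: $11,796 × 20% = $2,359.20.
That puts the patient's cost at $275 + $2,359.20 = $2,634.20 before any cap.
That would bring total out-of-pocket to $2,859.20, past the $2,250 cap. The patient is capped at $2,250 − $225 = $2,025 on this claim.
The plan picks up $12,071 − $2,025 = $10,046.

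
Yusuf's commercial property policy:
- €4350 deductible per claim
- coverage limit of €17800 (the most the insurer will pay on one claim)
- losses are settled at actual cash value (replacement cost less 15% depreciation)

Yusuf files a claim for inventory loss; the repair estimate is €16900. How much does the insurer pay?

Depreciate 15%: the covered value is €16900 × 0.85 = €14365.
Subtract the deductible: €14365 − €4350 = €10015.
€10015 is within the €17800 limit, so the insurer pays €10015.

€10015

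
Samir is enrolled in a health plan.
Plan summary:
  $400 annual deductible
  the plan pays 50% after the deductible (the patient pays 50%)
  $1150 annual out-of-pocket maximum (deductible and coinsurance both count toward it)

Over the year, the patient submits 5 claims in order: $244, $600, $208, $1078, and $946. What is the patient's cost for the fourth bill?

$424

#1 ($244): all of it applies to the deductible. Patient owes $244 (running OOP $244).
#2 ($600): $156 to deductible, leaving $444; 50% of $444 = $222. Patient owes $378 (running OOP $622).
#3 ($208): deductible already satisfied, so patient's share is 50% × $208 = $104. Cost to patient: $104. OOP to date $726.
#4 ($1078): 50% coinsurance on $1078 = $539. OOP would hit $1265 > $1150, so the cap limits the patient to $1150 − $726 = $424.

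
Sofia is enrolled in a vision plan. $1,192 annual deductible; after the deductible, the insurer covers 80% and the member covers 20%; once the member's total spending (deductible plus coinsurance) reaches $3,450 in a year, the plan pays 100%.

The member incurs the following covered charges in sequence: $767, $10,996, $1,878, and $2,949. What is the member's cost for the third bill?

$143.80

#1 ($767): entire amount goes to the deductible. Cost to member: $767. OOP to date $767.
#2 ($10,996): $425 finishes the deductible; $10,571 goes to coinsurance; member's 20% is $2,114.20. Member pays $2,539.20; OOP now $3,306.20.
#3 ($1,878): deductible met; 20% of $1,878 = $375.60. That would push OOP to $3,681.80, over the $3,450 cap, so member pays $3,450 − $3,306.20 = $143.80.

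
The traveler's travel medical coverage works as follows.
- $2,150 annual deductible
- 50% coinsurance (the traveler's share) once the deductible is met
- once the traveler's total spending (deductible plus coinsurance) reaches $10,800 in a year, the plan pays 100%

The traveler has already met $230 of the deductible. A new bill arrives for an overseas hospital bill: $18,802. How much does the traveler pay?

$10,361

$230 of the $2,150 deductible is already met, leaving $1,920.
That leaves $18,802 − $1,920 = $16,882 for coinsurance.
Traveler's 50% share of $16,882 is $8,441.
So the traveler owes $1,920 + $8,441 = $10,361 before any cap.
Total out-of-pocket so far would be $230 + $10,361 = $10,591, below the $10,800 cap — no reduction.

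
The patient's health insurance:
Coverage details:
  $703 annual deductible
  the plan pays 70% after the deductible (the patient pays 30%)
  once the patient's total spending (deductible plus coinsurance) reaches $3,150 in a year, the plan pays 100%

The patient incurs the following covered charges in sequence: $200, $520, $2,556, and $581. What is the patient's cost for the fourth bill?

$174.30

#1 ($200): all of it applies to the deductible. Patient owes $200 (running OOP $200).
#2 ($520): deductible takes $503, $17 remains; 30% of $17 = $5.10. Patient pays $508.10; OOP now $708.10.
#3 ($2,556): deductible met; 30% of $2,556 = $766.80. Patient owes $766.80 (running OOP $1,474.90).
#4 ($581): deductible already satisfied, so patient's share is 30% × $581 = $174.30. Patient owes $174.30 (running OOP $1,649.20).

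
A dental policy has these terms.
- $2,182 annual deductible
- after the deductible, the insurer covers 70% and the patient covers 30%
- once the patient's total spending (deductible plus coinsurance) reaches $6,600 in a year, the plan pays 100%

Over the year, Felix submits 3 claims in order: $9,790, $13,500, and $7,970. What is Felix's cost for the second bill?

Bill 1, $9,790: $2,182 to deductible, leaving $7,608; 30% of $7,608 = $2,282.40. Patient pays $4,464.40; OOP now $4,464.40.
Bill 2, $13,500: deductible met; 30% of $13,500 = $4,050. That would push OOP to $8,514.40, over the $6,600 cap, so patient pays $6,600 − $4,464.40 = $2,135.60.

$2,135.60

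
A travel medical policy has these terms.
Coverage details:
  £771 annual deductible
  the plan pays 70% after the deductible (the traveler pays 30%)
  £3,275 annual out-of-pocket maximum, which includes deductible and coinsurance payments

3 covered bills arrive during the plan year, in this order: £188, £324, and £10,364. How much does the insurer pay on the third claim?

£7,601

#1 (£188): all of it applies to the deductible. Cost to traveler: £188. OOP to date £188. Insurer: £188 − £188 = £0.
#2 (£324): fully absorbed by the deductible. Traveler owes £324 (running OOP £512). Insurer: £324 − £324 = £0.
#3 (£10,364): deductible takes £259, £10,105 remains; coinsurance £10,105 × 30% = £3,031.50. Claim cost before the cap: £259 + £3,031.50 = £3,290.50. OOP would hit £3,802.50 > £3,275, so the cap limits the traveler to £3,275 − £512 = £2,763. Plan pays £10,364 − £2,763 = £7,601.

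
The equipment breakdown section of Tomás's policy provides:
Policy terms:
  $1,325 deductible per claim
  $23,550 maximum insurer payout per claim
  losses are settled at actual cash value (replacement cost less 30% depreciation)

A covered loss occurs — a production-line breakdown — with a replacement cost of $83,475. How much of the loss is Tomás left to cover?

Actual cash value after 30% depreciation: $83,475 × 70% = $58,432.50.
Subtract the deductible: $58,432.50 − $1,325 = $57,107.50.
$57,107.50 exceeds the $23,550 limit, so the insurer pays the limit: $23,550.
Out of pocket: $83,475 − $23,550 = $59,925.

$59,925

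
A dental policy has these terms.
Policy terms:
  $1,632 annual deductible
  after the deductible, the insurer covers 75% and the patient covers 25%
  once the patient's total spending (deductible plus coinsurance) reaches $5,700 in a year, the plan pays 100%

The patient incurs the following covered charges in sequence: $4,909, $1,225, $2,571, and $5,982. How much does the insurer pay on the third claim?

$1,928.25

Bill 1, $4,909: $1,632 finishes the deductible; $3,277 goes to coinsurance; patient's 25% is $819.25. Cost to patient: $2,451.25. OOP to date $2,451.25. Insurer: $4,909 − $2,451.25 = $2,457.75.
Bill 2, $1,225: 25% coinsurance on $1,225 = $306.25. Patient owes $306.25 (running OOP $2,757.50). Insurer: $1,225 − $306.25 = $918.75.
Bill 3, $2,571: deductible already satisfied, so patient's share is 25% × $2,571 = $642.75. Patient owes $642.75 (running OOP $3,400.25). Plan pays $2,571 − $642.75 = $1,928.25.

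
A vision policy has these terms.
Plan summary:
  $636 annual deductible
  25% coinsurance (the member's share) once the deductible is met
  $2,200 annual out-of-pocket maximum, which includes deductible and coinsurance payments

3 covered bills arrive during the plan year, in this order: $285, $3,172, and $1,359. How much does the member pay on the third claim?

$339.75

Bill 1, $285: all of it applies to the deductible. Member owes $285 (running OOP $285).
Bill 2, $3,172: $351 finishes the deductible; $2,821 goes to coinsurance; 25% of $2,821 = $705.25. Member pays $1,056.25; OOP now $1,341.25.
Bill 3, $1,359: 25% coinsurance on $1,359 = $339.75. Member owes $339.75 (running OOP $1,681).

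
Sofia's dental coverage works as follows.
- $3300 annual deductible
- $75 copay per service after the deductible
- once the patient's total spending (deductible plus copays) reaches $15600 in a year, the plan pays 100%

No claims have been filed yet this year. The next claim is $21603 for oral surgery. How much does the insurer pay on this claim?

$18228

The full $3300 deductible is still open; $3300 of this bill applies to it.
After the $3300 deductible portion, $21603 − $3300 = $18303 is subject to the copay.
Copay on this service: $75.
Patient responsibility before any cap: $3300 + $75 = $3375.
Cumulative spending $0 + $3375 = $3375 stays under the $15600 maximum.
Insurer pays the balance: $21603 − $3375 = $18228.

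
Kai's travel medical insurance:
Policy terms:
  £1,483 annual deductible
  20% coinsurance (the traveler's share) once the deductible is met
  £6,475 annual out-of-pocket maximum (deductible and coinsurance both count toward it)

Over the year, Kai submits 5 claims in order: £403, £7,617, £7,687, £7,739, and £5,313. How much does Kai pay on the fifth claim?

#1 (£403): all of it applies to the deductible. Traveler owes £403 (running OOP £403).
#2 (£7,617): £1,080 finishes the deductible; £6,537 goes to coinsurance; coinsurance £6,537 × 20% = £1,307.40. Cost to traveler: £2,387.40. OOP to date £2,790.40.
#3 (£7,687): deductible already satisfied, so traveler's share is 20% × £7,687 = £1,537.40. Traveler owes £1,537.40 (running OOP £4,327.80).
#4 (£7,739): 20% coinsurance on £7,739 = £1,547.80. Traveler owes £1,547.80 (running OOP £5,875.60).
#5 (£5,313): deductible already satisfied, so traveler's share is 20% × £5,313 = £1,062.60. That would push OOP to £6,938.20, over the £6,475 cap, so traveler pays £6,475 − £5,875.60 = £599.40.

£599.40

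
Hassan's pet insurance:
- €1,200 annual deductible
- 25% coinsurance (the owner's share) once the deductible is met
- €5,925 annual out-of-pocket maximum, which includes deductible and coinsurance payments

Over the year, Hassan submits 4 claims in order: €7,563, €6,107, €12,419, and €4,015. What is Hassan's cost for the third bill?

€1,607.50

Claim 1 (€7,563): €1,200 finishes the deductible; €6,363 goes to coinsurance; owner's 25% is €1,590.75. Cost to owner: €2,790.75. OOP to date €2,790.75.
Claim 2 (€6,107): deductible already satisfied, so owner's share is 25% × €6,107 = €1,526.75. Owner owes €1,526.75 (running OOP €4,317.50).
Claim 3 (€12,419): 25% coinsurance on €12,419 = €3,104.75. Adding that to €4,317.50 gives €7,422.25, past the €5,925 cap; owner pays only €5,925 − €4,317.50 = €1,607.50.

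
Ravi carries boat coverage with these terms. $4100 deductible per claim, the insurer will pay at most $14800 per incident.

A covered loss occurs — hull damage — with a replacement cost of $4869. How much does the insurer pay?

After the deductible, $4869 − $4100 = $769 remains.
$769 is within the $14800 limit, so the insurer pays $769.

$769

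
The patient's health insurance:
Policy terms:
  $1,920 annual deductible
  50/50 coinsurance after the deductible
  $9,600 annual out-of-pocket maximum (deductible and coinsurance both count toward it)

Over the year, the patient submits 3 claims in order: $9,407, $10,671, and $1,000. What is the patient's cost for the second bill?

Bill 1, $9,407: $1,920 to deductible, leaving $7,487; coinsurance $7,487 × 50% = $3,743.50. Patient owes $5,663.50 (running OOP $5,663.50).
Bill 2, $10,671: deductible met; 50% of $10,671 = $5,335.50. Adding that to $5,663.50 gives $10,999, past the $9,600 cap; patient pays only $9,600 − $5,663.50 = $3,936.50.

$3,936.50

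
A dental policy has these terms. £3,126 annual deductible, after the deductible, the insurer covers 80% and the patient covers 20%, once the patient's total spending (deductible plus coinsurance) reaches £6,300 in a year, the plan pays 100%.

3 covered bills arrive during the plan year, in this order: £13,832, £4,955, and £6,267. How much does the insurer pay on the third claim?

£6,225.20

Claim 1 — £13,832: £3,126 to deductible, leaving £10,706; patient's 20% is £2,141.20. Cost to patient: £5,267.20. OOP to date £5,267.20. Plan pays £13,832 − £5,267.20 = £8,564.80.
Claim 2 — £4,955: 20% coinsurance on £4,955 = £991. Cost to patient: £991. OOP to date £6,258.20. Insurer: £4,955 − £991 = £3,964.
Claim 3 — £6,267: deductible already satisfied, so patient's share is 20% × £6,267 = £1,253.40. Adding that to £6,258.20 gives £7,511.60, past the £6,300 cap; patient pays only £6,300 − £6,258.20 = £41.80. Plan pays £6,267 − £41.80 = £6,225.20.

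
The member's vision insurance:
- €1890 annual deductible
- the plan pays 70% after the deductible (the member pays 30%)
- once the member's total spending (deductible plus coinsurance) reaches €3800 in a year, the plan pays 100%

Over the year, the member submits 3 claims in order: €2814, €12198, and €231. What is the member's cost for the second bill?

€1632.80

#1 (€2814): €1890 finishes the deductible; €924 goes to coinsurance; member's 30% is €277.20. Member pays €2167.20; OOP now €2167.20.
#2 (€12198): deductible met; 30% of €12198 = €3659.40. That would push OOP to €5826.60, over the €3800 cap, so member pays €3800 − €2167.20 = €1632.80.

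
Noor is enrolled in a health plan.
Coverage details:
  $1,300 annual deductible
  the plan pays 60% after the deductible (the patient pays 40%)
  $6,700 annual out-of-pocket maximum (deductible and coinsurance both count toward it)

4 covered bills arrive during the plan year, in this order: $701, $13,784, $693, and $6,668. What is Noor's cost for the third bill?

$126

Bill 1, $701: fully absorbed by the deductible. Cost to patient: $701. OOP to date $701.
Bill 2, $13,784: $599 to deductible, leaving $13,185; 40% of $13,185 = $5,274. Cost to patient: $5,873. OOP to date $6,574.
Bill 3, $693: deductible already satisfied, so patient's share is 40% × $693 = $277.20. That would push OOP to $6,851.20, over the $6,700 cap, so patient pays $6,700 − $6,574 = $126.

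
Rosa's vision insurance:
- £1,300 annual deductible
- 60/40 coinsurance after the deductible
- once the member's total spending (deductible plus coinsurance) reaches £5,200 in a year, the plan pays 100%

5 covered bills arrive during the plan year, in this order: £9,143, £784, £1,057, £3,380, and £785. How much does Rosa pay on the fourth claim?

Claim 1 (£9,143): deductible takes £1,300, £7,843 remains; 40% of £7,843 = £3,137.20. Cost to member: £4,437.20. OOP to date £4,437.20.
Claim 2 (£784): deductible already satisfied, so member's share is 40% × £784 = £313.60. Cost to member: £313.60. OOP to date £4,750.80.
Claim 3 (£1,057): deductible met; 40% of £1,057 = £422.80. Member pays £422.80; OOP now £5,173.60.
Claim 4 (£3,380): 40% coinsurance on £3,380 = £1,352. OOP would hit £6,525.60 > £5,200, so the cap limits the member to £5,200 − £5,173.60 = £26.40.

£26.40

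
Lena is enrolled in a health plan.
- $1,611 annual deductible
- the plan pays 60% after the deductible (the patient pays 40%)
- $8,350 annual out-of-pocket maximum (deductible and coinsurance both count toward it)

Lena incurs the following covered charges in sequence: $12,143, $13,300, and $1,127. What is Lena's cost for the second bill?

$2,526.20

Bill 1, $12,143: deductible takes $1,611, $10,532 remains; coinsurance $10,532 × 40% = $4,212.80. Patient owes $5,823.80 (running OOP $5,823.80).
Bill 2, $13,300: deductible already satisfied, so patient's share is 40% × $13,300 = $5,320. That would push OOP to $11,143.80, over the $8,350 cap, so patient pays $8,350 − $5,823.80 = $2,526.20.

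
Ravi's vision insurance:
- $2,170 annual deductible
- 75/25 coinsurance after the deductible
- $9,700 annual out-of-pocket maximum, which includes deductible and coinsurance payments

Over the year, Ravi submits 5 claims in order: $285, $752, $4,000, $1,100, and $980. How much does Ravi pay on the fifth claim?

$245

Bill 1, $285: entire amount goes to the deductible. Cost to member: $285. OOP to date $285.
Bill 2, $752: fully absorbed by the deductible. Member pays $752; OOP now $1,037.
Bill 3, $4,000: $1,133 finishes the deductible; $2,867 goes to coinsurance; coinsurance $2,867 × 25% = $716.75. Cost to member: $1,849.75. OOP to date $2,886.75.
Bill 4, $1,100: deductible already satisfied, so member's share is 25% × $1,100 = $275. Cost to member: $275. OOP to date $3,161.75.
Bill 5, $980: 25% coinsurance on $980 = $245. Cost to member: $245. OOP to date $3,406.75.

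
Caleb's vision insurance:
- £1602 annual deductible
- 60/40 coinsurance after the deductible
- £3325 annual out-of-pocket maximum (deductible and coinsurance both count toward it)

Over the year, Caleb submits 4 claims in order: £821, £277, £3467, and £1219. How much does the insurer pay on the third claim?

Claim 1 (£821): all of it applies to the deductible. Member owes £821 (running OOP £821). Insurer: £821 − £821 = £0.
Claim 2 (£277): all of it applies to the deductible. Member owes £277 (running OOP £1098). Insurer: £277 − £277 = £0.
Claim 3 (£3467): £504 finishes the deductible; £2963 goes to coinsurance; 40% of £2963 = £1185.20. Member pays £1689.20; OOP now £2787.20. Plan pays £3467 − £1689.20 = £1777.80.

£1777.80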